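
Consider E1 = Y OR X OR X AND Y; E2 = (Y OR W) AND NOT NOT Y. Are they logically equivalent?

E1: Y OR X OR X AND Y
    = Y OR X   — absorption
E2: (Y OR W) AND NOT NOT Y
    = (Y OR W) AND Y   — double negation
    = Y   — absorption
These differ: at W=0, X=1, Y=0, E1 = 1 but E2 = 0.

No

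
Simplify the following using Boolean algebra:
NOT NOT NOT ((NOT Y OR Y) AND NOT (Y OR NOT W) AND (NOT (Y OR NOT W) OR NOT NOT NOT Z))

NOT NOT NOT ((NOT Y OR Y) AND NOT (Y OR NOT W) AND (NOT (Y OR NOT W) OR NOT NOT NOT Z))
= NOT NOT NOT ((NOT Y OR Y) AND NOT (Y OR NOT W) AND (NOT (Y OR NOT W) OR NOT Z))   [double negation]
= NOT ((NOT Y OR Y) AND NOT (Y OR NOT W) AND (NOT (Y OR NOT W) OR NOT Z))   [double negation]
= NOT (NOT (Y OR NOT W) AND (NOT (Y OR NOT W) OR NOT Z))   [complement / identity]
= NOT NOT (Y OR NOT W)   [absorption]
= Y OR NOT W   [double negation]

Y OR NOT W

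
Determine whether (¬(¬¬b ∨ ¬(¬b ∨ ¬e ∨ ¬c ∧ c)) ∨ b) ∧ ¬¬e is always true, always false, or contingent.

contingent

(¬(¬¬b ∨ ¬(¬b ∨ ¬e ∨ ¬c ∧ c)) ∨ b) ∧ ¬¬e
= (¬(¬¬b ∨ ¬(¬b ∨ ¬e ∨ ¬c ∧ c)) ∨ b) ∧ e   (double negation)
= (¬(¬¬b ∨ ¬(¬b ∨ ¬e)) ∨ b) ∧ e   (complement / identity)
= (¬b ∧ (¬b ∨ ¬e) ∨ b) ∧ e   (De Morgan)
= (¬b ∨ b) ∧ e   (absorption)
= e   (complement / identity)
This depends on e, so it is not a constant.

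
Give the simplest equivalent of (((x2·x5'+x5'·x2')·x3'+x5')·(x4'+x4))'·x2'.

(((x2·x5'+x5'·x2')·x3'+x5')·(x4'+x4))'·x2'
= ((x5'·x3'+x5')·(x4'+x4))'·x2'
= (x5'·(x4'+x4))'·x2'
= (x5')'·x2'
= x5·x2'

x5·x2'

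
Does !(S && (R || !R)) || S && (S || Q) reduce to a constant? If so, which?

yes, True

!(S && (R || !R)) || S && (S || Q)
= !(S && (R || !R)) || S
= !S || S
= true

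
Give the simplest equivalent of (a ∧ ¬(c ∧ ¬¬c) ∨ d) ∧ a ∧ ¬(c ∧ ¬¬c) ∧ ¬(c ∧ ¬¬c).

(a ∧ ¬(c ∧ ¬¬c) ∨ d) ∧ a ∧ ¬(c ∧ ¬¬c) ∧ ¬(c ∧ ¬¬c)
= (a ∧ ¬(c ∧ ¬¬c) ∨ d) ∧ a ∧ ¬(c ∧ ¬¬c)   (idempotence)
= a ∧ ¬(c ∧ ¬¬c)   (absorption)
= a ∧ ¬(c ∧ c)   (double negation)
= a ∧ ¬c   (idempotence)

a ∧ ¬c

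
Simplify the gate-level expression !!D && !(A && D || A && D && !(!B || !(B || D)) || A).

!!D && !(A && D || A && D && !(!B || !(B || D)) || A)
= !!D && !(A && D || A && D && B && (B || D) || A)   — De Morgan
= !!D && !(A && D || A && D && B || A)   — absorption
= D && !(A && D || A && D && B || A)   — double negation
= D && !(A && D || A)   — absorption
= D && !A   — absorption

D && !A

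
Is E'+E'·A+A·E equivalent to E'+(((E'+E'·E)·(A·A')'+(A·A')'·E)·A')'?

E1: E'+E'·A+A·E
    = E'+A   (distribution)
E2: E'+(((E'+E'·E)·(A·A')'+(A·A')'·E)·A')'
    = E'+((E'·(A·A')'+(A·A')'·E)·A')'   (complement / identity)
    = E'+((A·A')'·A')'   (distribution)
    = E'+A·A'+A   (De Morgan)
    = E'+A   (complement / identity)
Both reduce to E'+A, so they are equivalent.

Yes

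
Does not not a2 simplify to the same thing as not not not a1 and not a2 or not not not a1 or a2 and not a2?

No

E1: not not a2
    = a2   (double negation)
E2: not not not a1 and not a2 or not not not a1 or a2 and not a2
    = not not not a1 and not a2 or not not not a1   (complement / identity)
    = not not not a1   (absorption)
    = not a1   (double negation)
These differ: at a1=0, a2=0, E1 = 0 but E2 = 1.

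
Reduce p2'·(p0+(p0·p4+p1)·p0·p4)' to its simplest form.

p2'·p0'

p2'·(p0+(p0·p4+p1)·p0·p4)'
= p2'·(p0+p0·p4)'
= p2'·p0'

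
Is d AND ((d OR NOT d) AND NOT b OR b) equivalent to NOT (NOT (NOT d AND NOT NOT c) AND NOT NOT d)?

No

E1: d AND ((d OR NOT d) AND NOT b OR b)
    = d AND (NOT b OR b)
    = d
E2: NOT (NOT (NOT d AND NOT NOT c) AND NOT NOT d)
    = NOT (NOT (NOT d AND NOT NOT c) AND d)
    = NOT ((d OR NOT c) AND d)
    = NOT d
These differ: at b=1, c=1, d=0, E1 = 0 but E2 = 1.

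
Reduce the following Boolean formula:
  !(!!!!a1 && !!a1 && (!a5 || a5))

!a1

!(!!!!a1 && !!a1 && (!a5 || a5))
= !(!!a1 && !!a1 && (!a5 || a5))   — double negation
= !(!!a1 && !!a1)   — complement / identity
= !!!a1   — idempotence
= !a1   — double negation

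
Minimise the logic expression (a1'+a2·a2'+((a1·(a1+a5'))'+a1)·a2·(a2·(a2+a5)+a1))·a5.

(a1'+a2·a2'+((a1·(a1+a5'))'+a1)·a2·(a2·(a2+a5)+a1))·a5
= (a1'+((a1·(a1+a5'))'+a1)·a2·(a2·(a2+a5)+a1))·a5   — complement / identity
= (a1'+(a1'+a1)·a2·(a2·(a2+a5)+a1))·a5   — absorption
= (a1'+(a1'+a1)·a2·(a2+a1))·a5   — absorption
= (a1'+a2·(a2+a1))·a5   — complement / identity
= (a1'+a2)·a5   — absorption

(a1'+a2)·a5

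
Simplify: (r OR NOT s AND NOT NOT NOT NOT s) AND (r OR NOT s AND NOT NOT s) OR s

r OR s

(r OR NOT s AND NOT NOT NOT NOT s) AND (r OR NOT s AND NOT NOT s) OR s
= (r OR NOT s AND NOT NOT s) AND (r OR NOT s AND NOT NOT s) OR s   — double negation
= r OR NOT s AND NOT NOT s OR s   — idempotence
= r OR NOT s AND s OR s   — double negation
= r OR s   — complement / identity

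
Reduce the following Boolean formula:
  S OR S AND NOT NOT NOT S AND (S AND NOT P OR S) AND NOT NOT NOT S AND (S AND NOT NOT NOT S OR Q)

S

S OR S AND NOT NOT NOT S AND (S AND NOT P OR S) AND NOT NOT NOT S AND (S AND NOT NOT NOT S OR Q)
= S OR S AND NOT NOT NOT S AND S AND NOT NOT NOT S AND (S AND NOT NOT NOT S OR Q)   (absorption)
= S OR S AND NOT NOT NOT S AND S AND NOT NOT NOT S   (absorption)
= S OR S AND NOT NOT NOT S   (idempotence)
= S OR S AND NOT S   (double negation)
= S   (complement / identity)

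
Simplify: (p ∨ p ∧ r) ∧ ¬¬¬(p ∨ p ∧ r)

(p ∨ p ∧ r) ∧ ¬¬¬(p ∨ p ∧ r)
= p ∧ ¬¬¬(p ∨ p ∧ r)   [absorption]
= p ∧ ¬(p ∨ p ∧ r)   [double negation]
= p ∧ ¬p   [absorption]
= False   [complement]

False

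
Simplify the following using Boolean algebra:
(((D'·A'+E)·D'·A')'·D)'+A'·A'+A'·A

(((D'·A'+E)·D'·A')'·D)'+A'·A'+A'·A
= (((D'·A'+E)·D'·A')'·D)'+A'   [distribution]
= ((D'·A')'·D)'+A'   [absorption]
= ((D+A)·D)'+A'   [De Morgan]
= D'+A'   [absorption]

D'+A'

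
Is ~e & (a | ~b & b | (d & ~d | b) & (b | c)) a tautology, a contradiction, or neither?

~e & (a | ~b & b | (d & ~d | b) & (b | c))
= ~e & (a | (d & ~d | b) & (b | c))   (complement / identity)
= ~e & (a | b & (b | c))   (complement / identity)
= ~e & (a | b)   (absorption)
This depends on a, b, e, so it is not a constant.

neither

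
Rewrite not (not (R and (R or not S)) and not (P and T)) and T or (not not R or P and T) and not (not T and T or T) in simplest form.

R or P and T

not (not (R and (R or not S)) and not (P and T)) and T or (not not R or P and T) and not (not T and T or T)
= not (not (R and (R or not S)) and not (P and T)) and T or (not not R or P and T) and not T   [complement / identity]
= (R and (R or not S) or P and T) and T or (not not R or P and T) and not T   [De Morgan]
= (R or P and T) and T or (not not R or P and T) and not T   [absorption]
= (R or P and T) and T or (R or P and T) and not T   [double negation]
= R or P and T   [distribution]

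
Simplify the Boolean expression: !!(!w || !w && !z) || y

!w || y

!!(!w || !w && !z) || y
= !w || !w && !z || y   — double negation
= !w || y   — absorption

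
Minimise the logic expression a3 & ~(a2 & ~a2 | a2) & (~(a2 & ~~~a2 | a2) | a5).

a3 & ~(a2 & ~a2 | a2) & (~(a2 & ~~~a2 | a2) | a5)
= a3 & ~(a2 & ~a2 | a2) & (~(a2 & ~a2 | a2) | a5)   — double negation
= a3 & ~(a2 & ~a2 | a2)   — absorption
= a3 & ~a2   — complement / identity

a3 & ~a2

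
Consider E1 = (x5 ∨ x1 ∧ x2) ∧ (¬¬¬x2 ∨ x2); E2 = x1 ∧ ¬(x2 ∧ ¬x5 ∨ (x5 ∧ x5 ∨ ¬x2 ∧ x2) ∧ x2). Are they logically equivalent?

No

E1: (x5 ∨ x1 ∧ x2) ∧ (¬¬¬x2 ∨ x2)
    = (x5 ∨ x1 ∧ x2) ∧ (¬x2 ∨ x2)
    = x5 ∨ x1 ∧ x2
E2: x1 ∧ ¬(x2 ∧ ¬x5 ∨ (x5 ∧ x5 ∨ ¬x2 ∧ x2) ∧ x2)
    = x1 ∧ ¬(x2 ∧ ¬x5 ∨ (x5 ∨ ¬x2 ∧ x2) ∧ x2)
    = x1 ∧ ¬(x2 ∧ ¬x5 ∨ x5 ∧ x2)
    = x1 ∧ ¬x2
These differ: at x1=0, x2=0, x5=1, E1 = 1 but E2 = 0.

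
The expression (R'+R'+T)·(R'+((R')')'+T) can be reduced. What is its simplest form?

R'+T

(R'+R'+T)·(R'+((R')')'+T)
= (R'+R'+T)·(R'+R'+T)   [double negation]
= R'+R'+T   [idempotence]
= R'+T   [idempotence]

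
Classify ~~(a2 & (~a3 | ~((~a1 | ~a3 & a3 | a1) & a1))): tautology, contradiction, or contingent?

contingent

~~(a2 & (~a3 | ~((~a1 | ~a3 & a3 | a1) & a1)))
= ~~(a2 & (~a3 | ~((~a1 | a1) & a1)))
= a2 & (~a3 | ~((~a1 | a1) & a1))
= a2 & (~a3 | ~a1)
This depends on a1, a2, a3, so it is not a constant.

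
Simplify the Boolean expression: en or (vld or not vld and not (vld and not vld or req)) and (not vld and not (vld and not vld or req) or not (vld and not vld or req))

en or (vld or not vld and not (vld and not vld or req)) and (not vld and not (vld and not vld or req) or not (vld and not vld or req))
= en or vld and not (vld and not vld or req) or not vld and not (vld and not vld or req)
= en or not (vld and not vld or req)
= en or not req

en or not req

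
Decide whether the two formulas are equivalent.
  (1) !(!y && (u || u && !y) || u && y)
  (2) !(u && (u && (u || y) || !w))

Yes

E1: !(!y && (u || u && !y) || u && y)
    = !(!y && u || u && y)   (absorption)
    = !u   (distribution)
E2: !(u && (u && (u || y) || !w))
    = !(u && (u || !w))   (absorption)
    = !u   (absorption)
Both reduce to !u, so they are equivalent.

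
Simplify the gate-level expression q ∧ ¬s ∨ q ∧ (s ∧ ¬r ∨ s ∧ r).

q ∧ ¬s ∨ q ∧ (s ∧ ¬r ∨ s ∧ r)
= q ∧ ¬s ∨ q ∧ s   — distribution
= q   — distribution

q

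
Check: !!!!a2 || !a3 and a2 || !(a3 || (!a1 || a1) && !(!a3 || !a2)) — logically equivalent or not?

Yes

E1: !!!!a2 || !a3
    = !!a2 || !a3   (double negation)
    = a2 || !a3   (double negation)
E2: a2 || !(a3 || (!a1 || a1) && !(!a3 || !a2))
    = a2 || !(a3 || (!a1 || a1) && a3 && a2)   (De Morgan)
    = a2 || !(a3 || a3 && a2)   (complement / identity)
    = a2 || !a3   (absorption)
Both reduce to a2 || !a3, so they are equivalent.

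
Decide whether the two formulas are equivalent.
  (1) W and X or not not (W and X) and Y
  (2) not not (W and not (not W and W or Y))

E1: W and X or not not (W and X) and Y
    = W and X or W and X and Y   (double negation)
    = W and X   (absorption)
E2: not not (W and not (not W and W or Y))
    = not not (W and not Y)   (complement / identity)
    = W and not Y   (double negation)
These differ: at W=1, X=1, Y=1, E1 = 1 but E2 = 0.

No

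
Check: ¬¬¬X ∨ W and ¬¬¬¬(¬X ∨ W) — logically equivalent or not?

E1: ¬¬¬X ∨ W
    = ¬X ∨ W   — double negation
E2: ¬¬¬¬(¬X ∨ W)
    = ¬¬(¬X ∨ W)   — double negation
    = ¬X ∨ W   — double negation
Both reduce to ¬X ∨ W, so they are equivalent.

Yes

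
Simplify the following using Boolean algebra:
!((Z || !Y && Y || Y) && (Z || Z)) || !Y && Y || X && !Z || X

!Z || X

!((Z || !Y && Y || Y) && (Z || Z)) || !Y && Y || X && !Z || X
= !((Z || !Y && Y || Y) && (Z || Z)) || X && !Z || X   [complement / identity]
= !((Z || Y) && (Z || Z)) || X && !Z || X   [complement / identity]
= !((Z || Y) && Z) || X && !Z || X   [idempotence]
= !((Z || Y) && Z) || X   [absorption]
= !Z || X   [absorption]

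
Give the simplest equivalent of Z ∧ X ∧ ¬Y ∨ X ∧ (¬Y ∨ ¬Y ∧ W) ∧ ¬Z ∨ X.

X

Z ∧ X ∧ ¬Y ∨ X ∧ (¬Y ∨ ¬Y ∧ W) ∧ ¬Z ∨ X
= Z ∧ X ∧ ¬Y ∨ X ∧ ¬Y ∧ ¬Z ∨ X   (absorption)
= X ∧ ¬Y ∨ X   (distribution)
= X   (absorption)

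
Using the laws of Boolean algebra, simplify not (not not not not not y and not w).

not (not not not not not y and not w)
= not (not not not y and not w)   (double negation)
= not (not y and not w)   (double negation)
= y or w   (De Morgan)

y or w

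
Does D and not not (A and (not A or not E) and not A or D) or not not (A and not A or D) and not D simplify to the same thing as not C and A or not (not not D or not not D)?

No

E1: D and not not (A and (not A or not E) and not A or D) or not not (A and not A or D) and not D
    = D and not not (A and not A or D) or not not (A and not A or D) and not D   — absorption
    = not not (A and not A or D)   — distribution
    = not not D   — complement / identity
    = D   — double negation
E2: not C and A or not (not not D or not not D)
    = not C and A or not D and not D   — De Morgan
    = not C and A or not D   — idempotence
These differ: at A=0, C=0, D=0, E=0, E1 = 0 but E2 = 1.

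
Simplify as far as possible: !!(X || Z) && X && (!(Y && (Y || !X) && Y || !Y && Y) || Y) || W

!!(X || Z) && X && (!(Y && (Y || !X) && Y || !Y && Y) || Y) || W
= !!(X || Z) && X && (!(Y && Y || !Y && Y) || Y) || W   [absorption]
= !!(X || Z) && X && (!Y || Y) || W   [distribution]
= (X || Z) && X && (!Y || Y) || W   [double negation]
= (X || Z) && X || W   [complement / identity]
= X || W   [absorption]

X || W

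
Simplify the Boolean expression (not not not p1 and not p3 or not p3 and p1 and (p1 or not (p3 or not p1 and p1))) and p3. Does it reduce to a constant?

False

(not not not p1 and not p3 or not p3 and p1 and (p1 or not (p3 or not p1 and p1))) and p3
= (not not not p1 and not p3 or not p3 and p1 and (p1 or not p3)) and p3   — complement / identity
= (not p1 and not p3 or not p3 and p1 and (p1 or not p3)) and p3   — double negation
= (not p1 and not p3 or not p3 and p1) and p3   — absorption
= not p3 and p3   — distribution
= False   — complement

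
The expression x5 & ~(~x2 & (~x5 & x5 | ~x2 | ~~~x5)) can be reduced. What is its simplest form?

x5 & x2

x5 & ~(~x2 & (~x5 & x5 | ~x2 | ~~~x5))
= x5 & ~(~x2 & (~x2 | ~~~x5))   (complement / identity)
= x5 & ~(~x2 & (~x2 | ~x5))   (double negation)
= x5 & ~~x2   (absorption)
= x5 & x2   (double negation)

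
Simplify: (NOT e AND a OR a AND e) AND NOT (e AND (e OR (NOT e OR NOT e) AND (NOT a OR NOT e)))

a AND NOT e

(NOT e AND a OR a AND e) AND NOT (e AND (e OR (NOT e OR NOT e) AND (NOT a OR NOT e)))
= (NOT e AND a OR a AND e) AND NOT (e AND (e OR NOT e OR NOT e AND NOT a))   — distribution
= (NOT e AND a OR a AND e) AND NOT (e AND (e OR NOT e))   — absorption
= (NOT e AND a OR a AND e) AND NOT e   — complement / identity
= a AND NOT e   — distribution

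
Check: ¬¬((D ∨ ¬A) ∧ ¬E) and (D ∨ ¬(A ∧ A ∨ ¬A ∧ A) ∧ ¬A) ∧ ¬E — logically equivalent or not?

E1: ¬¬((D ∨ ¬A) ∧ ¬E)
    = (D ∨ ¬A) ∧ ¬E   (double negation)
E2: (D ∨ ¬(A ∧ A ∨ ¬A ∧ A) ∧ ¬A) ∧ ¬E
    = (D ∨ ¬A ∧ ¬A) ∧ ¬E   (distribution)
    = (D ∨ ¬A) ∧ ¬E   (idempotence)
Both reduce to (D ∨ ¬A) ∧ ¬E, so they are equivalent.

Yes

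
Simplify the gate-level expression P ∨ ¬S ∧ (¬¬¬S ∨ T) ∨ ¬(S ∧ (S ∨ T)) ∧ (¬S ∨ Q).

P ∨ ¬S

P ∨ ¬S ∧ (¬¬¬S ∨ T) ∨ ¬(S ∧ (S ∨ T)) ∧ (¬S ∨ Q)
= P ∨ ¬S ∧ (¬S ∨ T) ∨ ¬(S ∧ (S ∨ T)) ∧ (¬S ∨ Q)   — double negation
= P ∨ ¬S ∧ (¬S ∨ T) ∨ ¬S ∧ (¬S ∨ Q)   — absorption
= P ∨ ¬S ∧ (¬S ∨ T) ∨ ¬S   — absorption
= P ∨ ¬S ∨ ¬S   — absorption
= P ∨ ¬S   — idempotence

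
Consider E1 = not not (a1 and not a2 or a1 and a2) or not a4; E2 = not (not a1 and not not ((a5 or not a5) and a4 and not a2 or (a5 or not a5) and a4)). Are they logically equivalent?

Yes

E1: not not (a1 and not a2 or a1 and a2) or not a4
    = a1 and not a2 or a1 and a2 or not a4
    = a1 or not a4
E2: not (not a1 and not not ((a5 or not a5) and a4 and not a2 or (a5 or not a5) and a4))
    = a1 or not ((a5 or not a5) and a4 and not a2 or (a5 or not a5) and a4)
    = a1 or not ((a5 or not a5) and a4)
    = a1 or not a4
Both reduce to a1 or not a4, so they are equivalent.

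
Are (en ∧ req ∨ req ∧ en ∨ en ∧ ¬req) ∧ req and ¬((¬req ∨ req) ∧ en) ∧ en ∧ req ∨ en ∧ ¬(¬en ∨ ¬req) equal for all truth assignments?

Yes

E1: (en ∧ req ∨ req ∧ en ∨ en ∧ ¬req) ∧ req
    = (en ∧ req ∨ en) ∧ req
    = en ∧ req
E2: ¬((¬req ∨ req) ∧ en) ∧ en ∧ req ∨ en ∧ ¬(¬en ∨ ¬req)
    = ¬en ∧ en ∧ req ∨ en ∧ ¬(¬en ∨ ¬req)
    = ¬en ∧ en ∧ req ∨ en ∧ en ∧ req
    = en ∧ req
Both reduce to en ∧ req, so they are equivalent.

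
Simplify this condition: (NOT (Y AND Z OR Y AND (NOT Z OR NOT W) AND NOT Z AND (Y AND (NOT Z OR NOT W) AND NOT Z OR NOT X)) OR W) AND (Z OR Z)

(NOT (Y AND Z OR Y AND (NOT Z OR NOT W) AND NOT Z AND (Y AND (NOT Z OR NOT W) AND NOT Z OR NOT X)) OR W) AND (Z OR Z)
= (NOT (Y AND Z OR Y AND (NOT Z OR NOT W) AND NOT Z) OR W) AND (Z OR Z)
= (NOT (Y AND Z OR Y AND NOT Z) OR W) AND (Z OR Z)
= (NOT (Y AND Z OR Y AND NOT Z) OR W) AND Z
= (NOT Y OR W) AND Z

(NOT Y OR W) AND Z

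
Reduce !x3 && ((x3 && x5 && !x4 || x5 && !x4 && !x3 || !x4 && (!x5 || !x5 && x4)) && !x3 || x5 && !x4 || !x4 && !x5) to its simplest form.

!x3 && !x4

!x3 && ((x3 && x5 && !x4 || x5 && !x4 && !x3 || !x4 && (!x5 || !x5 && x4)) && !x3 || x5 && !x4 || !x4 && !x5)
= !x3 && ((x3 && x5 && !x4 || x5 && !x4 && !x3 || !x4 && !x5) && !x3 || x5 && !x4 || !x4 && !x5)   [absorption]
= !x3 && ((x5 && !x4 || !x4 && !x5) && !x3 || x5 && !x4 || !x4 && !x5)   [distribution]
= !x3 && (x5 && !x4 || !x4 && !x5)   [absorption]
= !x3 && !x4   [distribution]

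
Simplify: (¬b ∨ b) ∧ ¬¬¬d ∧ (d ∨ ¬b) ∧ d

False

(¬b ∨ b) ∧ ¬¬¬d ∧ (d ∨ ¬b) ∧ d
= (¬b ∨ b) ∧ ¬¬¬d ∧ d   (absorption)
= ¬¬¬d ∧ d   (complement / identity)
= ¬d ∧ d   (double negation)
= False   (complement)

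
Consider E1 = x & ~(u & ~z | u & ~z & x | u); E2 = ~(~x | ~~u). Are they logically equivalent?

E1: x & ~(u & ~z | u & ~z & x | u)
    = x & ~(u & ~z | u)   (absorption)
    = x & ~u   (absorption)
E2: ~(~x | ~~u)
    = x & ~u   (De Morgan)
Both reduce to x & ~u, so they are equivalent.

Yes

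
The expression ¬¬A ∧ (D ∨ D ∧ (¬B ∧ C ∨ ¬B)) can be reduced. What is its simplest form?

¬¬A ∧ (D ∨ D ∧ (¬B ∧ C ∨ ¬B))
= ¬¬A ∧ (D ∨ D ∧ ¬B)   — absorption
= ¬¬A ∧ D   — absorption
= A ∧ D   — double negation

A ∧ D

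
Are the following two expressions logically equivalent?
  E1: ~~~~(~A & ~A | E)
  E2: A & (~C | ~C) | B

No

E1: ~~~~(~A & ~A | E)
    = ~~~~(~A | E)   — idempotence
    = ~~(~A | E)   — double negation
    = ~A | E   — double negation
E2: A & (~C | ~C) | B
    = A & ~C | B   — idempotence
These differ: at A=0, B=0, C=1, E=0, E1 = 1 but E2 = 0.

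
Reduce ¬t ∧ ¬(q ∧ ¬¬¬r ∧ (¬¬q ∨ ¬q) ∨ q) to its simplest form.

¬t ∧ ¬(q ∧ ¬¬¬r ∧ (¬¬q ∨ ¬q) ∨ q)
= ¬t ∧ ¬(q ∧ ¬r ∧ (¬¬q ∨ ¬q) ∨ q)
= ¬t ∧ ¬(q ∧ ¬r ∧ (q ∨ ¬q) ∨ q)
= ¬t ∧ ¬(q ∧ ¬r ∨ q)
= ¬t ∧ ¬q

¬t ∧ ¬q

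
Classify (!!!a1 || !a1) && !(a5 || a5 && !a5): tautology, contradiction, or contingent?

(!!!a1 || !a1) && !(a5 || a5 && !a5)
= (!a1 || !a1) && !(a5 || a5 && !a5)   [double negation]
= (!a1 || !a1) && !a5   [complement / identity]
= !a1 && !a5   [idempotence]
This depends on a1, a5, so it is not a constant.

contingent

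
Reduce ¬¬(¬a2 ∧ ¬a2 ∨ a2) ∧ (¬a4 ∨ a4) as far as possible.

True

¬¬(¬a2 ∧ ¬a2 ∨ a2) ∧ (¬a4 ∨ a4)
= ¬¬(¬a2 ∧ ¬a2 ∨ a2)   [complement / identity]
= ¬a2 ∧ ¬a2 ∨ a2   [double negation]
= ¬a2 ∨ a2   [idempotence]
= True   [complement]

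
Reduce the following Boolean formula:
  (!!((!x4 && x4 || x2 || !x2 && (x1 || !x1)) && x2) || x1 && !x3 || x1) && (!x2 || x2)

x2 || x1

(!!((!x4 && x4 || x2 || !x2 && (x1 || !x1)) && x2) || x1 && !x3 || x1) && (!x2 || x2)
= (!!((x2 || !x2 && (x1 || !x1)) && x2) || x1 && !x3 || x1) && (!x2 || x2)   [complement / identity]
= !!((x2 || !x2 && (x1 || !x1)) && x2) || x1 && !x3 || x1   [complement / identity]
= !!((x2 || !x2) && x2) || x1 && !x3 || x1   [complement / identity]
= !!x2 || x1 && !x3 || x1   [complement / identity]
= x2 || x1 && !x3 || x1   [double negation]
= x2 || x1   [absorption]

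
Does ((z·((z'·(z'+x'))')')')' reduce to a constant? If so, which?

((z·((z'·(z'+x'))')')')'
= ((z·((z')')')')'   (absorption)
= ((z·z')')'   (double negation)
= z·z'   (double negation)
= 0   (complement)

yes, False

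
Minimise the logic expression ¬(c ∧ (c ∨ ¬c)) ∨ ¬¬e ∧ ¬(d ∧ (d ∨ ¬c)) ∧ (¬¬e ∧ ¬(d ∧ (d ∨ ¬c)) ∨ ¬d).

¬(c ∧ (c ∨ ¬c)) ∨ ¬¬e ∧ ¬(d ∧ (d ∨ ¬c)) ∧ (¬¬e ∧ ¬(d ∧ (d ∨ ¬c)) ∨ ¬d)
= ¬(c ∧ (c ∨ ¬c)) ∨ ¬¬e ∧ ¬(d ∧ (d ∨ ¬c))   — absorption
= ¬(c ∧ (c ∨ ¬c)) ∨ ¬¬e ∧ ¬d   — absorption
= ¬c ∨ ¬¬e ∧ ¬d   — complement / identity
= ¬c ∨ e ∧ ¬d   — double negation

¬c ∨ e ∧ ¬d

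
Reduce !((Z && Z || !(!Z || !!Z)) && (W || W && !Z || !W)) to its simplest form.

!Z

!((Z && Z || !(!Z || !!Z)) && (W || W && !Z || !W))
= !((Z && Z || !(!Z || !!Z)) && (W || !W))   [absorption]
= !(Z && Z || !(!Z || !!Z))   [complement / identity]
= !(Z && Z || Z && !Z)   [De Morgan]
= !Z   [distribution]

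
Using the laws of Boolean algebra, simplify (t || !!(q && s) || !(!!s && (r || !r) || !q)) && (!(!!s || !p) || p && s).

(t || q) && p

(t || !!(q && s) || !(!!s && (r || !r) || !q)) && (!(!!s || !p) || p && s)
= (t || q && s || !(!!s && (r || !r) || !q)) && (!(!!s || !p) || p && s)   [double negation]
= (t || q && s || !(!!s || !q)) && (!(!!s || !p) || p && s)   [complement / identity]
= (t || q && s || !(!!s || !q)) && (!s && p || p && s)   [De Morgan]
= (t || q && s || !(!!s || !q)) && p   [distribution]
= (t || q && s || !s && q) && p   [De Morgan]
= (t || q) && p   [distribution]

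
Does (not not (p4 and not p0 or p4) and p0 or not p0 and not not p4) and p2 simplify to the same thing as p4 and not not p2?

E1: (not not (p4 and not p0 or p4) and p0 or not p0 and not not p4) and p2
    = (not not p4 and p0 or not p0 and not not p4) and p2   [absorption]
    = not not p4 and p2   [distribution]
    = p4 and p2   [double negation]
E2: p4 and not not p2
    = p4 and p2   [double negation]
Both reduce to p4 and p2, so they are equivalent.

Yes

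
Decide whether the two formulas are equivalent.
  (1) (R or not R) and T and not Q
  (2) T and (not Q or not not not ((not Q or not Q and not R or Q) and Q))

E1: (R or not R) and T and not Q
    = T and not Q   [complement / identity]
E2: T and (not Q or not not not ((not Q or not Q and not R or Q) and Q))
    = T and (not Q or not not not ((not Q or Q) and Q))   [absorption]
    = T and (not Q or not not not Q)   [complement / identity]
    = T and (not Q or not Q)   [double negation]
    = T and not Q   [idempotence]
Both reduce to T and not Q, so they are equivalent.

Yes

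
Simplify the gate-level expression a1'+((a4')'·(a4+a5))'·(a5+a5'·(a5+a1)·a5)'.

a1'+a4'·a5'

a1'+((a4')'·(a4+a5))'·(a5+a5'·(a5+a1)·a5)'
= a1'+(a4·(a4+a5))'·(a5+a5'·(a5+a1)·a5)'   [double negation]
= a1'+(a4·(a4+a5))'·(a5+a5'·a5)'   [absorption]
= a1'+a4'·(a5+a5'·a5)'   [absorption]
= a1'+a4'·a5'   [complement / identity]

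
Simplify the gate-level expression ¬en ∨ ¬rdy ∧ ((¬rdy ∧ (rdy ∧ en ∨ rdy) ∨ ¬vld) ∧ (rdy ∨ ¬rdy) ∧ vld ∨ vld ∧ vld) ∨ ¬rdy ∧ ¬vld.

¬en ∨ ¬rdy

¬en ∨ ¬rdy ∧ ((¬rdy ∧ (rdy ∧ en ∨ rdy) ∨ ¬vld) ∧ (rdy ∨ ¬rdy) ∧ vld ∨ vld ∧ vld) ∨ ¬rdy ∧ ¬vld
= ¬en ∨ ¬rdy ∧ ((¬rdy ∧ (rdy ∧ en ∨ rdy) ∨ ¬vld) ∧ vld ∨ vld ∧ vld) ∨ ¬rdy ∧ ¬vld   — complement / identity
= ¬en ∨ ¬rdy ∧ ((¬rdy ∧ rdy ∨ ¬vld) ∧ vld ∨ vld ∧ vld) ∨ ¬rdy ∧ ¬vld   — absorption
= ¬en ∨ ¬rdy ∧ (¬vld ∧ vld ∨ vld ∧ vld) ∨ ¬rdy ∧ ¬vld   — complement / identity
= ¬en ∨ ¬rdy ∧ vld ∨ ¬rdy ∧ ¬vld   — distribution
= ¬en ∨ ¬rdy   — distribution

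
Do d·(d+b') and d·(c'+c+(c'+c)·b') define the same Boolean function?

Yes

E1: d·(d+b')
    = d   — absorption
E2: d·(c'+c+(c'+c)·b')
    = d·(c'+c)   — absorption
    = d   — complement / identity
Both reduce to d, so they are equivalent.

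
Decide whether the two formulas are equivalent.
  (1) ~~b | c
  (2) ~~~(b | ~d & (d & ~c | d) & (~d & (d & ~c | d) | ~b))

E1: ~~b | c
    = b | c   [double negation]
E2: ~~~(b | ~d & (d & ~c | d) & (~d & (d & ~c | d) | ~b))
    = ~~~(b | ~d & (d & ~c | d))   [absorption]
    = ~~~(b | ~d & d)   [absorption]
    = ~(b | ~d & d)   [double negation]
    = ~b   [complement / identity]
These differ: at b=1, c=0, d=0, E1 = 1 but E2 = 0.

No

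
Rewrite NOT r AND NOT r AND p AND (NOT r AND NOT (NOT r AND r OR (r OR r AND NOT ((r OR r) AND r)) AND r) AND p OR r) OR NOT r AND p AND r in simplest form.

NOT r AND NOT r AND p AND (NOT r AND NOT (NOT r AND r OR (r OR r AND NOT ((r OR r) AND r)) AND r) AND p OR r) OR NOT r AND p AND r
= NOT r AND NOT r AND p AND (NOT r AND NOT (NOT r AND r OR (r OR r AND NOT (r AND r)) AND r) AND p OR r) OR NOT r AND p AND r   (idempotence)
= NOT r AND NOT r AND p AND (NOT r AND NOT (NOT r AND r OR (r OR r AND NOT r) AND r) AND p OR r) OR NOT r AND p AND r   (idempotence)
= NOT r AND NOT r AND p AND (NOT r AND NOT (NOT r AND r OR r AND r) AND p OR r) OR NOT r AND p AND r   (complement / identity)
= NOT r AND NOT r AND p AND (NOT r AND NOT r AND p OR r) OR NOT r AND p AND r   (distribution)
= NOT r AND NOT r AND p OR NOT r AND p AND r   (absorption)
= NOT r AND p   (distribution)

NOT r AND p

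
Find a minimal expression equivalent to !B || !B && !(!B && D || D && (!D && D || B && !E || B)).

!B || !B && !(!B && D || D && (!D && D || B && !E || B))
= !B || !B && !(!B && D || D && (B && !E || B))   — complement / identity
= !B || !B && !(!B && D || D && B)   — absorption
= !B || !B && !D   — distribution
= !B   — absorption

!B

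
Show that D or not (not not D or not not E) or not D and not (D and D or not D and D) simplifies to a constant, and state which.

D or not (not not D or not not E) or not D and not (D and D or not D and D)
= D or not (not not D or not not E) or not D and not D   — distribution
= D or not (not not D or not not E) or not D   — idempotence
= D or not D and not E or not D   — De Morgan
= D or not D   — absorption
= True   — complement

True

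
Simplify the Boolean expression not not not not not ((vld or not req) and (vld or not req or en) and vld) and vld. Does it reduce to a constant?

not not not not not ((vld or not req) and (vld or not req or en) and vld) and vld
= not not not ((vld or not req) and (vld or not req or en) and vld) and vld   — double negation
= not not not ((vld or not req) and vld) and vld   — absorption
= not not not vld and vld   — absorption
= not vld and vld   — double negation
= False   — complement

False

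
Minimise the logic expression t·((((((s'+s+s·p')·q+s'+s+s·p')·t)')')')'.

t·((((((s'+s+s·p')·q+s'+s+s·p')·t)')')')'
= t·(((((s'+s+s·p')·t)')')')'   [absorption]
= t·(((((s'+s)·t)')')')'   [absorption]
= t·(((s'+s)·t)')'   [double negation]
= t·(s'+s)·t   [double negation]
= t·t   [complement / identity]
= t   [idempotence]

t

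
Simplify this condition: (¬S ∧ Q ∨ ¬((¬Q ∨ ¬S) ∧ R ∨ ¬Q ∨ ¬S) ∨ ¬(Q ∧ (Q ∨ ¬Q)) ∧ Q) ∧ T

(¬S ∧ Q ∨ ¬((¬Q ∨ ¬S) ∧ R ∨ ¬Q ∨ ¬S) ∨ ¬(Q ∧ (Q ∨ ¬Q)) ∧ Q) ∧ T
= (¬S ∧ Q ∨ ¬(¬Q ∨ ¬S) ∨ ¬(Q ∧ (Q ∨ ¬Q)) ∧ Q) ∧ T   (absorption)
= (¬S ∧ Q ∨ Q ∧ S ∨ ¬(Q ∧ (Q ∨ ¬Q)) ∧ Q) ∧ T   (De Morgan)
= (¬S ∧ Q ∨ Q ∧ S ∨ ¬Q ∧ Q) ∧ T   (complement / identity)
= (¬S ∧ Q ∨ Q ∧ S) ∧ T   (complement / identity)
= Q ∧ T   (distribution)

Q ∧ T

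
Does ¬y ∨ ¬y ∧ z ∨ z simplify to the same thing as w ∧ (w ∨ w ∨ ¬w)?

E1: ¬y ∨ ¬y ∧ z ∨ z
    = ¬y ∨ z
E2: w ∧ (w ∨ w ∨ ¬w)
    = w ∧ (w ∨ ¬w)
    = w
These differ: at w=0, y=0, z=0, E1 = 1 but E2 = 0.

No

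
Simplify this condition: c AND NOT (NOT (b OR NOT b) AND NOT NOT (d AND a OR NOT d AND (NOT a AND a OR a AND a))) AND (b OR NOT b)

c AND NOT (NOT (b OR NOT b) AND NOT NOT (d AND a OR NOT d AND (NOT a AND a OR a AND a))) AND (b OR NOT b)
= c AND (b OR NOT b OR NOT (d AND a OR NOT d AND (NOT a AND a OR a AND a))) AND (b OR NOT b)   [De Morgan]
= c AND (b OR NOT b OR NOT (d AND a OR NOT d AND a)) AND (b OR NOT b)   [distribution]
= c AND (b OR NOT b OR NOT a) AND (b OR NOT b)   [distribution]
= c AND (b OR NOT b)   [absorption]
= c   [complement / identity]

c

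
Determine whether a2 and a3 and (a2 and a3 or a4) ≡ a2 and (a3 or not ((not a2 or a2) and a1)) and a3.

E1: a2 and a3 and (a2 and a3 or a4)
    = a2 and a3   [absorption]
E2: a2 and (a3 or not ((not a2 or a2) and a1)) and a3
    = a2 and (a3 or not a1) and a3   [complement / identity]
    = a2 and a3   [absorption]
Both reduce to a2 and a3, so they are equivalent.

Yes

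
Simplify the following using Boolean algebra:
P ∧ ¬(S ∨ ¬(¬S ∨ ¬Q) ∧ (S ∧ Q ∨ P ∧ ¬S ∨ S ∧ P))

P ∧ ¬(S ∨ ¬(¬S ∨ ¬Q) ∧ (S ∧ Q ∨ P ∧ ¬S ∨ S ∧ P))
= P ∧ ¬(S ∨ ¬(¬S ∨ ¬Q) ∧ (S ∧ Q ∨ P))   — distribution
= P ∧ ¬(S ∨ S ∧ Q ∧ (S ∧ Q ∨ P))   — De Morgan
= P ∧ ¬(S ∨ S ∧ Q)   — absorption
= P ∧ ¬S   — absorption

P ∧ ¬S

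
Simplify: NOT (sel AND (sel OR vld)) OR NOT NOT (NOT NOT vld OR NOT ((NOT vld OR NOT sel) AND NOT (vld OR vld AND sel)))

NOT (sel AND (sel OR vld)) OR NOT NOT (NOT NOT vld OR NOT ((NOT vld OR NOT sel) AND NOT (vld OR vld AND sel)))
= NOT (sel AND (sel OR vld)) OR NOT NOT (NOT NOT vld OR NOT ((NOT vld OR NOT sel) AND NOT vld))   — absorption
= NOT (sel AND (sel OR vld)) OR NOT NOT (NOT NOT vld OR NOT NOT vld)   — absorption
= NOT sel OR NOT NOT (NOT NOT vld OR NOT NOT vld)   — absorption
= NOT sel OR NOT NOT NOT NOT vld   — idempotence
= NOT sel OR NOT NOT vld   — double negation
= NOT sel OR vld   — double negation

NOT sel OR vld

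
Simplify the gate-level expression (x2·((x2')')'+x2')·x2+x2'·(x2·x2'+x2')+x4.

x2'+x4

(x2·((x2')')'+x2')·x2+x2'·(x2·x2'+x2')+x4
= (x2·x2'+x2')·x2+x2'·(x2·x2'+x2')+x4   — double negation
= x2·x2'+x2'+x4   — distribution
= x2'+x4   — complement / identity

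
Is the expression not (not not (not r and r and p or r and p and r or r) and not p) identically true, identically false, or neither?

neither

not (not not (not r and r and p or r and p and r or r) and not p)
= not (not not (r and p or r) and not p)   [distribution]
= not (r and p or r) or p   [De Morgan]
= not r or p   [absorption]
This depends on p, r, so it is not a constant.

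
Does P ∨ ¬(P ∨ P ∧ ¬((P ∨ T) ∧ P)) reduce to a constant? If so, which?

P ∨ ¬(P ∨ P ∧ ¬((P ∨ T) ∧ P))
= P ∨ ¬(P ∨ P ∧ ¬P)   — absorption
= P ∨ ¬P   — complement / identity
= True   — complement

yes, True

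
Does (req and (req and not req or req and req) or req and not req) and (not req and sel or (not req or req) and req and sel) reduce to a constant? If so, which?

no

(req and (req and not req or req and req) or req and not req) and (not req and sel or (not req or req) and req and sel)
= (req and req or req and not req) and (not req and sel or (not req or req) and req and sel)   (distribution)
= req and (not req and sel or (not req or req) and req and sel)   (distribution)
= req and (not req and sel or req and sel)   (complement / identity)
= req and sel   (distribution)
This depends on req, sel, so it is not a constant.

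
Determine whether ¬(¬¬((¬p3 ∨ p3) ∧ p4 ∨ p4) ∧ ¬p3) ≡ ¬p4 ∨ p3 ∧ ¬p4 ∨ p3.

E1: ¬(¬¬((¬p3 ∨ p3) ∧ p4 ∨ p4) ∧ ¬p3)
    = ¬((¬p3 ∨ p3) ∧ p4 ∨ p4) ∨ p3   — De Morgan
    = ¬(p4 ∨ p4) ∨ p3   — complement / identity
    = ¬p4 ∨ p3   — idempotence
E2: ¬p4 ∨ p3 ∧ ¬p4 ∨ p3
    = ¬p4 ∨ p3   — absorption
Both reduce to ¬p4 ∨ p3, so they are equivalent.

Yes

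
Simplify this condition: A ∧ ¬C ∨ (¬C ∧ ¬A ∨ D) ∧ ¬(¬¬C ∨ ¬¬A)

¬C

A ∧ ¬C ∨ (¬C ∧ ¬A ∨ D) ∧ ¬(¬¬C ∨ ¬¬A)
= A ∧ ¬C ∨ (¬C ∧ ¬A ∨ D) ∧ ¬C ∧ ¬A   — De Morgan
= A ∧ ¬C ∨ ¬C ∧ ¬A   — absorption
= ¬C   — distribution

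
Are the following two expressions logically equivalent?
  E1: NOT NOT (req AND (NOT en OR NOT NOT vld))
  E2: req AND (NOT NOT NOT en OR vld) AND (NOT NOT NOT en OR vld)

Yes

E1: NOT NOT (req AND (NOT en OR NOT NOT vld))
    = NOT NOT (req AND (NOT en OR vld))   — double negation
    = req AND (NOT en OR vld)   — double negation
E2: req AND (NOT NOT NOT en OR vld) AND (NOT NOT NOT en OR vld)
    = req AND (NOT NOT NOT en OR vld)   — idempotence
    = req AND (NOT en OR vld)   — double negation
Both reduce to req AND (NOT en OR vld), so they are equivalent.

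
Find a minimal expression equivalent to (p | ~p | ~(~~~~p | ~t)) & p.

p

(p | ~p | ~(~~~~p | ~t)) & p
= (p | ~p | ~~~p & t) & p
= (p | ~p | ~p & t) & p
= (p | ~p) & p
= p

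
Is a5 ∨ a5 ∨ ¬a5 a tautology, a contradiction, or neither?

tautology

a5 ∨ a5 ∨ ¬a5
= a5 ∨ ¬a5   (idempotence)
= True   (complement)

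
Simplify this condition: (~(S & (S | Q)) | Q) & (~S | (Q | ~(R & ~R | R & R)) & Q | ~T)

~S | Q

(~(S & (S | Q)) | Q) & (~S | (Q | ~(R & ~R | R & R)) & Q | ~T)
= (~S | Q) & (~S | (Q | ~(R & ~R | R & R)) & Q | ~T)   — absorption
= (~S | Q) & (~S | (Q | ~R) & Q | ~T)   — distribution
= (~S | Q) & (~S | Q | ~T)   — absorption
= ~S | Q   — absorption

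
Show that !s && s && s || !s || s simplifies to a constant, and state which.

!s && s && s || !s || s
= !s && s || !s || s
= !s || s
= true

true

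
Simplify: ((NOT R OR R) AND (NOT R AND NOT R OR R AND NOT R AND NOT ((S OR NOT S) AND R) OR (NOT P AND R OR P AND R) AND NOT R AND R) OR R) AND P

P

((NOT R OR R) AND (NOT R AND NOT R OR R AND NOT R AND NOT ((S OR NOT S) AND R) OR (NOT P AND R OR P AND R) AND NOT R AND R) OR R) AND P
= ((NOT R OR R) AND (NOT R AND NOT R OR R AND NOT R AND NOT R OR (NOT P AND R OR P AND R) AND NOT R AND R) OR R) AND P
= ((NOT R OR R) AND (NOT R AND NOT R OR R AND NOT R AND NOT R OR R AND NOT R AND R) OR R) AND P
= ((NOT R OR R) AND (NOT R AND NOT R OR R AND NOT R) OR R) AND P
= ((NOT R OR R) AND NOT R OR R) AND P
= (NOT R OR R) AND P
= P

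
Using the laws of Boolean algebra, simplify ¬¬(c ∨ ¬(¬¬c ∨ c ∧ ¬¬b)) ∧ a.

a

¬¬(c ∨ ¬(¬¬c ∨ c ∧ ¬¬b)) ∧ a
= ¬¬(c ∨ ¬(¬¬c ∨ c ∧ b)) ∧ a
= (c ∨ ¬(¬¬c ∨ c ∧ b)) ∧ a
= (c ∨ ¬(c ∨ c ∧ b)) ∧ a
= (c ∨ ¬c) ∧ a
= a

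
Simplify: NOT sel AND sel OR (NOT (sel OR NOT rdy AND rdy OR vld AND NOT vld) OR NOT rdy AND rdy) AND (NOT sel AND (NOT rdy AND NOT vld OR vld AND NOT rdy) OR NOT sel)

NOT sel

NOT sel AND sel OR (NOT (sel OR NOT rdy AND rdy OR vld AND NOT vld) OR NOT rdy AND rdy) AND (NOT sel AND (NOT rdy AND NOT vld OR vld AND NOT rdy) OR NOT sel)
= NOT sel AND sel OR (NOT (sel OR vld AND NOT vld) OR NOT rdy AND rdy) AND (NOT sel AND (NOT rdy AND NOT vld OR vld AND NOT rdy) OR NOT sel)   — complement / identity
= NOT sel AND sel OR (NOT sel OR NOT rdy AND rdy) AND (NOT sel AND (NOT rdy AND NOT vld OR vld AND NOT rdy) OR NOT sel)   — complement / identity
= NOT sel AND sel OR (NOT sel OR NOT rdy AND rdy) AND (NOT sel AND NOT rdy OR NOT sel)   — distribution
= NOT sel AND sel OR NOT sel AND (NOT sel AND NOT rdy OR NOT sel)   — complement / identity
= NOT sel AND sel OR NOT sel AND NOT sel   — absorption
= NOT sel   — distribution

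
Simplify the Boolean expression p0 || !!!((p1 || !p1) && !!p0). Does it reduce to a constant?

true

p0 || !!!((p1 || !p1) && !!p0)
= p0 || !!!!!p0   [complement / identity]
= p0 || !!!p0   [double negation]
= p0 || !p0   [double negation]
= true   [complement]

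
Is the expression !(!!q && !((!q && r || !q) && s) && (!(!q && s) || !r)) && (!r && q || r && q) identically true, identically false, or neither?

identically false

!(!!q && !((!q && r || !q) && s) && (!(!q && s) || !r)) && (!r && q || r && q)
= !(!!q && !(!q && s) && (!(!q && s) || !r)) && (!r && q || r && q)   — absorption
= !(!!q && !(!q && s)) && (!r && q || r && q)   — absorption
= (!q || !q && s) && (!r && q || r && q)   — De Morgan
= !q && (!r && q || r && q)   — absorption
= !q && q   — distribution
= false   — complement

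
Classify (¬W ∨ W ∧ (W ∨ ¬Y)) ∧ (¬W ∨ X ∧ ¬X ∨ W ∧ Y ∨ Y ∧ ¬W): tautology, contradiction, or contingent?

contingent

(¬W ∨ W ∧ (W ∨ ¬Y)) ∧ (¬W ∨ X ∧ ¬X ∨ W ∧ Y ∨ Y ∧ ¬W)
= (¬W ∨ W) ∧ (¬W ∨ X ∧ ¬X ∨ W ∧ Y ∨ Y ∧ ¬W)   — absorption
= (¬W ∨ W) ∧ (¬W ∨ W ∧ Y ∨ Y ∧ ¬W)   — complement / identity
= (¬W ∨ W) ∧ (¬W ∨ Y)   — distribution
= ¬W ∨ Y   — complement / identity
This depends on W, Y, so it is not a constant.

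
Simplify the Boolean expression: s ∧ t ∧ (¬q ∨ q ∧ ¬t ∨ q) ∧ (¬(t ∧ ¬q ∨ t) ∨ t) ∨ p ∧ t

s ∧ t ∧ (¬q ∨ q ∧ ¬t ∨ q) ∧ (¬(t ∧ ¬q ∨ t) ∨ t) ∨ p ∧ t
= s ∧ t ∧ (¬q ∨ q ∧ ¬t ∨ q) ∧ (¬t ∨ t) ∨ p ∧ t   (absorption)
= s ∧ t ∧ (¬q ∨ q) ∧ (¬t ∨ t) ∨ p ∧ t   (absorption)
= s ∧ t ∧ (¬t ∨ t) ∨ p ∧ t   (complement / identity)
= s ∧ t ∨ p ∧ t   (complement / identity)
= t ∧ (s ∨ p)   (distribution)

t ∧ (s ∨ p)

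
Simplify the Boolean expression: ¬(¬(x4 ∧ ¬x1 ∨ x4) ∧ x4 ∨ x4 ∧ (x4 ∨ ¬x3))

¬(¬(x4 ∧ ¬x1 ∨ x4) ∧ x4 ∨ x4 ∧ (x4 ∨ ¬x3))
= ¬(¬x4 ∧ x4 ∨ x4 ∧ (x4 ∨ ¬x3))   — absorption
= ¬(¬x4 ∧ x4 ∨ x4)   — absorption
= ¬x4   — complement / identity

¬x4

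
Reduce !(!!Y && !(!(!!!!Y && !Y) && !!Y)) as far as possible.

!(!!Y && !(!(!!!!Y && !Y) && !!Y))
= !(!!Y && !((!!!Y || Y) && !!Y))   (De Morgan)
= !(!!Y && !((!Y || Y) && !!Y))   (double negation)
= !(!!Y && !((!Y || Y) && Y))   (double negation)
= !(!!Y && !Y)   (complement / identity)
= !Y || Y   (De Morgan)
= true   (complement)

true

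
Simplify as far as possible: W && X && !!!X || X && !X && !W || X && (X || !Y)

W && X && !!!X || X && !X && !W || X && (X || !Y)
= W && X && !X || X && !X && !W || X && (X || !Y)   — double negation
= X && !X || X && (X || !Y)   — distribution
= X && (X || !Y)   — complement / identity
= X   — absorption

X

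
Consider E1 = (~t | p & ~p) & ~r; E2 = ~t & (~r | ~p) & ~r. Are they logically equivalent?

Yes

E1: (~t | p & ~p) & ~r
    = ~t & ~r   (complement / identity)
E2: ~t & (~r | ~p) & ~r
    = ~t & ~r   (absorption)
Both reduce to ~t & ~r, so they are equivalent.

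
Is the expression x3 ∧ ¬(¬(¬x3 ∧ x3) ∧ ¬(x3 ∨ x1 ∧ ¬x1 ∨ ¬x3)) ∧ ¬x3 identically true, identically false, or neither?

x3 ∧ ¬(¬(¬x3 ∧ x3) ∧ ¬(x3 ∨ x1 ∧ ¬x1 ∨ ¬x3)) ∧ ¬x3
= x3 ∧ (¬x3 ∧ x3 ∨ x3 ∨ x1 ∧ ¬x1 ∨ ¬x3) ∧ ¬x3
= x3 ∧ (¬x3 ∧ x3 ∨ x3 ∨ ¬x3) ∧ ¬x3
= x3 ∧ (x3 ∨ ¬x3) ∧ ¬x3
= x3 ∧ ¬x3
= False

identically false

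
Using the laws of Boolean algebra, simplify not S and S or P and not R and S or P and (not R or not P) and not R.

not S and S or P and not R and S or P and (not R or not P) and not R
= P and not R and S or P and (not R or not P) and not R   [complement / identity]
= P and not R and S or P and not R   [absorption]
= P and not R   [absorption]

P and not R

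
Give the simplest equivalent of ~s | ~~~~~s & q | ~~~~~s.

~s | ~~~~~s & q | ~~~~~s
= ~s | ~~~~~s   (absorption)
= ~s | ~~~s   (double negation)
= ~s | ~s   (double negation)
= ~s   (idempotence)

~s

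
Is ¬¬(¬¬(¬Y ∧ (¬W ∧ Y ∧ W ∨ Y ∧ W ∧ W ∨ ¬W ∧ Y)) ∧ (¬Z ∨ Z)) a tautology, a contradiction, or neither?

contradiction

¬¬(¬¬(¬Y ∧ (¬W ∧ Y ∧ W ∨ Y ∧ W ∧ W ∨ ¬W ∧ Y)) ∧ (¬Z ∨ Z))
= ¬¬(¬¬(¬Y ∧ (Y ∧ W ∨ ¬W ∧ Y)) ∧ (¬Z ∨ Z))   — distribution
= ¬¬(¬Y ∧ (Y ∧ W ∨ ¬W ∧ Y) ∧ (¬Z ∨ Z))   — double negation
= ¬¬(¬Y ∧ Y ∧ (¬Z ∨ Z))   — distribution
= ¬¬(¬Y ∧ Y)   — complement / identity
= ¬Y ∧ Y   — double negation
= False   — complement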